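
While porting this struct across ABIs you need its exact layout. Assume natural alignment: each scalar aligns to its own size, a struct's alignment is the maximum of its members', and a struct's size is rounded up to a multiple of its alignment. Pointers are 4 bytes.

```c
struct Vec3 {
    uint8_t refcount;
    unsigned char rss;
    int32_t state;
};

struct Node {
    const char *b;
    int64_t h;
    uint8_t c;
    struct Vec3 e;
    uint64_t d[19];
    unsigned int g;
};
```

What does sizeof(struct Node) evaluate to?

Vec3: @0: refcount [1B, align 1] → 1; @1: rss [1B, align 1] → 2; +2 pad (align 4); @4: state [4B, align 4] → 8; size 8, align 4
@0: b [4B, align 4] → 4
+4 pad (align 8)
@8: h [8B, align 8] → 16
@16: c [1B, align 1] → 17
+3 pad (align 4)
@20: e [8B, align 4] → 28
+4 pad (align 8)
@32: d [152B, align 8] → 184
@184: g [4B, align 4] → 188
+4 tail pad (align 8)
size 192, align 8

192 bytes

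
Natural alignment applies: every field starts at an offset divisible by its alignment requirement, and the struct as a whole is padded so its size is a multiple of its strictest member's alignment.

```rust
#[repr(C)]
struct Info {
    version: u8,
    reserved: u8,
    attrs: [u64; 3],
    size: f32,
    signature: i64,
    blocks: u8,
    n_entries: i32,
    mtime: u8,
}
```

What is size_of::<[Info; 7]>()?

@0: version [1B, align 1] → 1
@1: reserved [1B, align 1] → 2
+6 pad (align 8)
@8: attrs [24B, align 8] → 32
@32: size [4B, align 4] → 36
+4 pad (align 8)
@40: signature [8B, align 8] → 48
@48: blocks [1B, align 1] → 49
+3 pad (align 4)
@52: n_entries [4B, align 4] → 56
@56: mtime [1B, align 1] → 57
+7 tail pad (align 8)
size 64, align 8
array of 7: 7 × 64 = 448

448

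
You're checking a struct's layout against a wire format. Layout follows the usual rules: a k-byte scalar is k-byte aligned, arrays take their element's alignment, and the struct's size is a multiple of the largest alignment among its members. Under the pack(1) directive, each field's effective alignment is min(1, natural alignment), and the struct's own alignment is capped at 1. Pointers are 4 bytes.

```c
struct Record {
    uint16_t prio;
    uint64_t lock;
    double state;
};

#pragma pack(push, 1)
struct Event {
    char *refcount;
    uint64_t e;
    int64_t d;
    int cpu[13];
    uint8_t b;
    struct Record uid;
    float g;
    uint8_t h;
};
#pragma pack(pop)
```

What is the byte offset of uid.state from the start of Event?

89

Record: @0: prio [2B, align 2] → 2; +6 pad (align 8); @8: lock [8B, align 8] → 16; @16: state [8B, align 8] → 24; size 24, align 8
@0: refcount [4B, align 1] → 4
@4: e [8B, align 1] → 12
@12: d [8B, align 1] → 20
@20: cpu [52B, align 1] → 72
@72: b [1B, align 1] → 73
@73: uid [24B, align 1] → 97
within Record: state at 16
73 + 16 = 89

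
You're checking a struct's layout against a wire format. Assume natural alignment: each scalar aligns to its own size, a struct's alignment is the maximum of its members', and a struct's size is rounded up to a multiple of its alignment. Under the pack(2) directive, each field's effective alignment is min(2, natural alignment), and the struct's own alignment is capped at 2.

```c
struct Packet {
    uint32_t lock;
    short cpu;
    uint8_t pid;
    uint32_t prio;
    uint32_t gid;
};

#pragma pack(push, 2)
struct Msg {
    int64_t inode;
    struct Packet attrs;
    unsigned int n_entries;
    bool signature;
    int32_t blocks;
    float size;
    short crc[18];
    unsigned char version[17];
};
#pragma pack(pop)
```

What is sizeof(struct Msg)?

Packet: @0: lock [4B, align 4] → 4; @4: cpu [2B, align 2] → 6; @6: pid [1B, align 1] → 7; +1 pad (align 4); @8: prio [4B, align 4] → 12; @12: gid [4B, align 4] → 16; size 16, align 4
@0: inode [8B, align 2] → 8
@8: attrs [16B, align 2] → 24
@24: n_entries [4B, align 2] → 28
@28: signature [1B, align 1] → 29
+1 pad (align 2)
@30: blocks [4B, align 2] → 34
@34: size [4B, align 2] → 38
@38: crc [36B, align 2] → 74
@74: version [17B, align 1] → 91
+1 tail pad (align 2)
size 92, align 2

92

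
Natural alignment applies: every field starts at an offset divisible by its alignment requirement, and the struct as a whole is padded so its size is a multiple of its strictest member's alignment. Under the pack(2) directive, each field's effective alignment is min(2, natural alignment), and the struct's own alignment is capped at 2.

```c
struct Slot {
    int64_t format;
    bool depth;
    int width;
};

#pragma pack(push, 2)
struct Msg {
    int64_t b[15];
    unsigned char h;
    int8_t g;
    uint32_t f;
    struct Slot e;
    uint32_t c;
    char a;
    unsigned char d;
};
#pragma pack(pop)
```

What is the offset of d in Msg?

Slot: @0: format [8B, align 8] → 8; @8: depth [1B, align 1] → 9; +3 pad (align 4); @12: width [4B, align 4] → 16; size 16, align 8
@0: b [120B, align 2] → 120
@120: h [1B, align 1] → 121
@121: g [1B, align 1] → 122
@122: f [4B, align 2] → 126
@126: e [16B, align 2] → 142
@142: c [4B, align 2] → 146
@146: a [1B, align 1] → 147
@147: d [1B, align 1] → 148

147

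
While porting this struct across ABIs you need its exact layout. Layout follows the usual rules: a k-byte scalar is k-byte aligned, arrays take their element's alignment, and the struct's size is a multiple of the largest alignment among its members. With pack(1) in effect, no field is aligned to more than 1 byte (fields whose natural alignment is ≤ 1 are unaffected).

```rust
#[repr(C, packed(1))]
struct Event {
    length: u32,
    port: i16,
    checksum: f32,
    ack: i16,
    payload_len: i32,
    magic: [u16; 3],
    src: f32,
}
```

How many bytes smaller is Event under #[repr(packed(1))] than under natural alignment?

natural layout:
  length at 0 (size 4, align 4) → ends 4
  port at 4 (size 2, align 2) → ends 6
  pad 2 to align 4 for checksum
  checksum at 8 (size 4, align 4) → ends 12
  ack at 12 (size 2, align 2) → ends 14
  pad 2 to align 4 for payload_len
  payload_len at 16 (size 4, align 4) → ends 20
  magic at 20 (size 6, align 2) → ends 26
  pad 2 to align 4 for src
  src at 28 (size 4, align 4) → ends 32
  total 32 bytes, alignment 4
packed(1) layout:
  length at 0 (size 4, align 1) → ends 4
  port at 4 (size 2, align 1) → ends 6
  checksum at 6 (size 4, align 1) → ends 10
  ack at 10 (size 2, align 1) → ends 12
  payload_len at 12 (size 4, align 1) → ends 16
  magic at 16 (size 6, align 1) → ends 22
  src at 22 (size 4, align 1) → ends 26
  total 26 bytes, alignment 1
32 − 26 = 6

6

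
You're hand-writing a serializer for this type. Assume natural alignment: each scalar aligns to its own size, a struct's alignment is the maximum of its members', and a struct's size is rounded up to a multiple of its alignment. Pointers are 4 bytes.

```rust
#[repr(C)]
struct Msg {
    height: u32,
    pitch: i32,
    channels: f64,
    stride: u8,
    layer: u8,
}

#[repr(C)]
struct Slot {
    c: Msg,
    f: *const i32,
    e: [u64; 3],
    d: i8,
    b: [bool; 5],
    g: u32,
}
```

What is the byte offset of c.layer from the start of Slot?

17

Msg: height at 0 (size 4, align 4) → ends 4; pitch at 4 (size 4, align 4) → ends 8; channels at 8 (size 8, align 8) → ends 16; stride at 16 (size 1, align 1) → ends 17; layer at 17 (size 1, align 1) → ends 18; tail pad 6 to reach multiple of 8; total 24 bytes, alignment 8
c at 0 (size 24, align 8) → ends 24
within Msg: layer at 17
0 + 17 = 17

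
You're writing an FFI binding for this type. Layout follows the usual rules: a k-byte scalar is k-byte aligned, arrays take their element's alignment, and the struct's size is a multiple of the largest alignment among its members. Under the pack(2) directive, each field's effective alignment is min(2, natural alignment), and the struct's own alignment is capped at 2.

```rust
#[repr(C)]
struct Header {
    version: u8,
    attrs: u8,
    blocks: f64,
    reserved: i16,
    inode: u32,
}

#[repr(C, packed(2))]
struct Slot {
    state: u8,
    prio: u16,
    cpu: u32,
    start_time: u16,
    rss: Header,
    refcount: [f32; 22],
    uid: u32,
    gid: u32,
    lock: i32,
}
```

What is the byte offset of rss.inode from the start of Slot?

Header: version at 0 (size 1, align 1) → ends 1; attrs at 1 (size 1, align 1) → ends 2; pad 6 to align 8 for blocks; blocks at 8 (size 8, align 8) → ends 16; reserved at 16 (size 2, align 2) → ends 18; pad 2 to align 4 for inode; inode at 20 (size 4, align 4) → ends 24; total 24 bytes, alignment 8
state at 0 (size 1, align 1) → ends 1
pad 1 to align 2 for prio
prio at 2 (size 2, align 2) → ends 4
cpu at 4 (size 4, align 2) → ends 8
start_time at 8 (size 2, align 2) → ends 10
rss at 10 (size 24, align 2) → ends 34
within Header: inode at 20
10 + 20 = 30

30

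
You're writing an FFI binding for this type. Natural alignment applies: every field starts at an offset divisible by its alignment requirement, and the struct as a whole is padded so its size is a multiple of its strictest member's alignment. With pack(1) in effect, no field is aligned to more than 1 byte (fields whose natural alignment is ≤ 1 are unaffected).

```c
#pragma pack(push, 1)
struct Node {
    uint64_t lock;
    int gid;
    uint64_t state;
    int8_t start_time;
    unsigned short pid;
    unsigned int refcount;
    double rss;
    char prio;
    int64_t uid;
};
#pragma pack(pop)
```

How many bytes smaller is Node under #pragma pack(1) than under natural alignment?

12

natural layout:
  lock at 0 (size 8, align 8) → ends 8
  gid at 8 (size 4, align 4) → ends 12
  pad 4 to align 8 for state
  state at 16 (size 8, align 8) → ends 24
  start_time at 24 (size 1, align 1) → ends 25
  pad 1 to align 2 for pid
  pid at 26 (size 2, align 2) → ends 28
  refcount at 28 (size 4, align 4) → ends 32
  rss at 32 (size 8, align 8) → ends 40
  prio at 40 (size 1, align 1) → ends 41
  pad 7 to align 8 for uid
  uid at 48 (size 8, align 8) → ends 56
  total 56 bytes, alignment 8
packed(1) layout:
  lock at 0 (size 8, align 1) → ends 8
  gid at 8 (size 4, align 1) → ends 12
  state at 12 (size 8, align 1) → ends 20
  start_time at 20 (size 1, align 1) → ends 21
  pid at 21 (size 2, align 1) → ends 23
  refcount at 23 (size 4, align 1) → ends 27
  rss at 27 (size 8, align 1) → ends 35
  prio at 35 (size 1, align 1) → ends 36
  uid at 36 (size 8, align 1) → ends 44
  total 44 bytes, alignment 1
56 − 44 = 12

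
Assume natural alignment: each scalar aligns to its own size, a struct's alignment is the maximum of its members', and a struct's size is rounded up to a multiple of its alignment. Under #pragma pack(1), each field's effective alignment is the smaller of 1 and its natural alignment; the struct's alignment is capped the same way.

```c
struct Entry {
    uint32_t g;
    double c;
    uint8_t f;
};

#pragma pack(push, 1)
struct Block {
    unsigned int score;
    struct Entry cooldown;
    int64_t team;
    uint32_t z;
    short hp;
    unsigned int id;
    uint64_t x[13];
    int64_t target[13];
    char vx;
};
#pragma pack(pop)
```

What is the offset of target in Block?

150

Entry: g at 0 (size 4, align 4) → ends 4; pad 4 to align 8 for c; c at 8 (size 8, align 8) → ends 16; f at 16 (size 1, align 1) → ends 17; tail pad 7 to reach multiple of 8; total 24 bytes, alignment 8
score at 0 (size 4, align 1) → ends 4
cooldown at 4 (size 24, align 1) → ends 28
team at 28 (size 8, align 1) → ends 36
z at 36 (size 4, align 1) → ends 40
hp at 40 (size 2, align 1) → ends 42
id at 42 (size 4, align 1) → ends 46
x at 46 (size 104, align 1) → ends 150
target at 150 (size 104, align 1) → ends 254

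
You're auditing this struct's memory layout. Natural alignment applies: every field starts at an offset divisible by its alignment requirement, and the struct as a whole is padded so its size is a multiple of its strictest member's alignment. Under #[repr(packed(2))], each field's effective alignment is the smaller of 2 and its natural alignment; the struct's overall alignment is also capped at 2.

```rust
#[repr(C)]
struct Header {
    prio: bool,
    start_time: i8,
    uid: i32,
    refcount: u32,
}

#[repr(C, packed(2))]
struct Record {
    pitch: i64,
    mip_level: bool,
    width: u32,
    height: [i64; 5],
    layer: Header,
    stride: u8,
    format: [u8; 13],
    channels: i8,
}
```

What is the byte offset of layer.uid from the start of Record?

Header: prio at 0 (size 1, align 1) → ends 1; start_time at 1 (size 1, align 1) → ends 2; pad 2 to align 4 for uid; uid at 4 (size 4, align 4) → ends 8; refcount at 8 (size 4, align 4) → ends 12; total 12 bytes, alignment 4
pitch at 0 (size 8, align 2) → ends 8
mip_level at 8 (size 1, align 1) → ends 9
pad 1 to align 2 for width
width at 10 (size 4, align 2) → ends 14
height at 14 (size 40, align 2) → ends 54
layer at 54 (size 12, align 2) → ends 66
within Header: uid at 4
54 + 4 = 58

58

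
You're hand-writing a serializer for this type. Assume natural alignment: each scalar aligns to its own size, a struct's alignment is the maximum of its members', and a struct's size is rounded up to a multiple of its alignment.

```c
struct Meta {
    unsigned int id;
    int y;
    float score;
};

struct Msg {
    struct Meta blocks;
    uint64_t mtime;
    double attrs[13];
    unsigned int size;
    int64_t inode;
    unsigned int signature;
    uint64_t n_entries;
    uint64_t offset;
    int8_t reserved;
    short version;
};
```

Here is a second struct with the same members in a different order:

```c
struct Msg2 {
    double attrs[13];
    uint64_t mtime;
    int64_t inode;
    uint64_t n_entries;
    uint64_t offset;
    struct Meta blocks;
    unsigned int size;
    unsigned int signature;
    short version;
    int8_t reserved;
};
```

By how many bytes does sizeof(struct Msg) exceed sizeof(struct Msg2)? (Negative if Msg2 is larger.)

16

Meta: 0..4  id  (4B, 4-aligned); 4..8  y  (4B, 4-aligned); 8..12  score  (4B, 4-aligned); sizeof = 12, alignof = 4
0..12  blocks  (12B, 4-aligned)
12..16  -- padding (4B)
16..24  mtime  (8B, 8-aligned)
24..128  attrs  (104B, 8-aligned)
128..132  size  (4B, 4-aligned)
132..136  -- padding (4B)
136..144  inode  (8B, 8-aligned)
144..148  signature  (4B, 4-aligned)
148..152  -- padding (4B)
152..160  n_entries  (8B, 8-aligned)
160..168  offset  (8B, 8-aligned)
168..169  reserved  (1B, 1-aligned)
169..170  -- padding (1B)
170..172  version  (2B, 2-aligned)
172..176  -- tail padding (4B)
sizeof = 176, alignof = 8
— Msg2 —
0..104  attrs  (104B, 8-aligned)
104..112  mtime  (8B, 8-aligned)
112..120  inode  (8B, 8-aligned)
120..128  n_entries  (8B, 8-aligned)
128..136  offset  (8B, 8-aligned)
136..148  blocks  (12B, 4-aligned)
148..152  size  (4B, 4-aligned)
152..156  signature  (4B, 4-aligned)
156..158  version  (2B, 2-aligned)
158..159  reserved  (1B, 1-aligned)
159..160  -- tail padding (1B)
sizeof = 160, alignof = 8
176 − 160 = 16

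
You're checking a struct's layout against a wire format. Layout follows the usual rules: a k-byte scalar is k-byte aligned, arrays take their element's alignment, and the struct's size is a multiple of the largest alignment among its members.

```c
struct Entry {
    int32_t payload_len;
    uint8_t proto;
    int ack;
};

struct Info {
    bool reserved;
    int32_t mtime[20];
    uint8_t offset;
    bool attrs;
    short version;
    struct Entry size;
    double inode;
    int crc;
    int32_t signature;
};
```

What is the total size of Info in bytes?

Entry: 0..4  payload_len  (4B, 4-aligned); 4..5  proto  (1B, 1-aligned); 5..8  -- padding (3B); 8..12  ack  (4B, 4-aligned); sizeof = 12, alignof = 4
0..1  reserved  (1B, 1-aligned)
1..4  -- padding (3B)
4..84  mtime  (80B, 4-aligned)
84..85  offset  (1B, 1-aligned)
85..86  attrs  (1B, 1-aligned)
86..88  version  (2B, 2-aligned)
88..100  size  (12B, 4-aligned)
100..104  -- padding (4B)
104..112  inode  (8B, 8-aligned)
112..116  crc  (4B, 4-aligned)
116..120  signature  (4B, 4-aligned)
sizeof = 120, alignof = 8

120 bytes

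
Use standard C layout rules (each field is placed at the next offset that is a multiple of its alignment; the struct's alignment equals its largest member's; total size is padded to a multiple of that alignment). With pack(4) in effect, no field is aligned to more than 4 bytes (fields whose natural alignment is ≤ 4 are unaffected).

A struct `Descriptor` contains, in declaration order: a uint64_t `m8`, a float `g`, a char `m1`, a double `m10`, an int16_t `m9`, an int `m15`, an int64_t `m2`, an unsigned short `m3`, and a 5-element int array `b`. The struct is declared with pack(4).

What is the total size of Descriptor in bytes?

@0: m8 [8B, align 4] → 8
@8: g [4B, align 4] → 12
@12: m1 [1B, align 1] → 13
+3 pad (align 4)
@16: m10 [8B, align 4] → 24
@24: m9 [2B, align 2] → 26
+2 pad (align 4)
@28: m15 [4B, align 4] → 32
@32: m2 [8B, align 4] → 40
@40: m3 [2B, align 2] → 42
+2 pad (align 4)
@44: b [20B, align 4] → 64
size 64, align 4

64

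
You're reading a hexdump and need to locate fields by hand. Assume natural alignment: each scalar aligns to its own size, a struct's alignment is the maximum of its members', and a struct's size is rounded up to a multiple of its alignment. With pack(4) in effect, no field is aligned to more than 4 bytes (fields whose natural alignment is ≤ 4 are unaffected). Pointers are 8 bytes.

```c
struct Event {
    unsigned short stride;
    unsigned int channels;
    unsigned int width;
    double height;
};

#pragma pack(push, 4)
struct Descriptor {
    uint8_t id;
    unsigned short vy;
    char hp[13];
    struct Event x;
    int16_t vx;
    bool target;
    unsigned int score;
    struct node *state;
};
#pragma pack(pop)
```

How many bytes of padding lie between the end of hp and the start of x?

Event: stride at 0 (size 2, align 2) → ends 2; pad 2 to align 4 for channels; channels at 4 (size 4, align 4) → ends 8; width at 8 (size 4, align 4) → ends 12; pad 4 to align 8 for height; height at 16 (size 8, align 8) → ends 24; total 24 bytes, alignment 8
id at 0 (size 1, align 1) → ends 1
pad 1 to align 2 for vy
vy at 2 (size 2, align 2) → ends 4
hp at 4 (size 13, align 1) → ends 17
pad 3 to align 4 for x
x at 20 (size 24, align 4) → ends 44

3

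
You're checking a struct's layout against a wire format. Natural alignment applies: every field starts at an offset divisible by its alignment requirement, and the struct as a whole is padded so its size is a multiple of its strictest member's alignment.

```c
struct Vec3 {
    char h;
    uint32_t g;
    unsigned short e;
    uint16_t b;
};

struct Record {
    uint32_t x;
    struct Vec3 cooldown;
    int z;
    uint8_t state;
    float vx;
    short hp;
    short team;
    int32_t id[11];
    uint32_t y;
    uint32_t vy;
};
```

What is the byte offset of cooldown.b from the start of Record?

14

Vec3: 0..1  h  (1B, 1-aligned); 1..4  -- padding (3B); 4..8  g  (4B, 4-aligned); 8..10  e  (2B, 2-aligned); 10..12  b  (2B, 2-aligned); sizeof = 12, alignof = 4
0..4  x  (4B, 4-aligned)
4..16  cooldown  (12B, 4-aligned)
within Vec3: b at 10
4 + 10 = 14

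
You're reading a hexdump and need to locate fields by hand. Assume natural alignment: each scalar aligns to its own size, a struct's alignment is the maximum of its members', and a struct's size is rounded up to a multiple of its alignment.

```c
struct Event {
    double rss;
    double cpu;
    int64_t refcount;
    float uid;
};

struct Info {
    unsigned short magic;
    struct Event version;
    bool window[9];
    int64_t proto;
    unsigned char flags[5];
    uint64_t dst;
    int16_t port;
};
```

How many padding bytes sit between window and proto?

7

Event: rss at 0 (size 8, align 8) → ends 8; cpu at 8 (size 8, align 8) → ends 16; refcount at 16 (size 8, align 8) → ends 24; uid at 24 (size 4, align 4) → ends 28; tail pad 4 to reach multiple of 8; total 32 bytes, alignment 8
magic at 0 (size 2, align 2) → ends 2
pad 6 to align 8 for version
version at 8 (size 32, align 8) → ends 40
window at 40 (size 9, align 1) → ends 49
pad 7 to align 8 for proto
proto at 56 (size 8, align 8) → ends 64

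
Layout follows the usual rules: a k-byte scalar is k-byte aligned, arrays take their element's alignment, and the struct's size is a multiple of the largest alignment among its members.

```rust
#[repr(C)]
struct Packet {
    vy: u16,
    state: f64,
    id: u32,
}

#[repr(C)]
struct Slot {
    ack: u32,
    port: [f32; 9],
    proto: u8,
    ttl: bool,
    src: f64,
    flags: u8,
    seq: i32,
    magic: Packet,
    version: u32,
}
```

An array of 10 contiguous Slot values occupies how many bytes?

Packet: vy at 0 (size 2, align 2) → ends 2; pad 6 to align 8 for state; state at 8 (size 8, align 8) → ends 16; id at 16 (size 4, align 4) → ends 20; tail pad 4 to reach multiple of 8; total 24 bytes, alignment 8
ack at 0 (size 4, align 4) → ends 4
port at 4 (size 36, align 4) → ends 40
proto at 40 (size 1, align 1) → ends 41
ttl at 41 (size 1, align 1) → ends 42
pad 6 to align 8 for src
src at 48 (size 8, align 8) → ends 56
flags at 56 (size 1, align 1) → ends 57
pad 3 to align 4 for seq
seq at 60 (size 4, align 4) → ends 64
magic at 64 (size 24, align 8) → ends 88
version at 88 (size 4, align 4) → ends 92
tail pad 4 to reach multiple of 8
total 96 bytes, alignment 8
array of 10: 10 × 96 = 960

960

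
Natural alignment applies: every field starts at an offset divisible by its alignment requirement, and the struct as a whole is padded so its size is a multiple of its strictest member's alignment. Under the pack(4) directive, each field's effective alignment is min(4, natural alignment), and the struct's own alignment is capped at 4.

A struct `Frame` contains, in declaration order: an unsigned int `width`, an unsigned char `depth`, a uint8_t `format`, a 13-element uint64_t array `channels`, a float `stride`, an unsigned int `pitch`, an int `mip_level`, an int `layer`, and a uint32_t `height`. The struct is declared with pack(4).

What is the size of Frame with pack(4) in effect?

132

0..4  width  (4B, 4-aligned)
4..5  depth  (1B, 1-aligned)
5..6  format  (1B, 1-aligned)
6..8  -- padding (2B)
8..112  channels  (104B, 4-aligned)
112..116  stride  (4B, 4-aligned)
116..120  pitch  (4B, 4-aligned)
120..124  mip_level  (4B, 4-aligned)
124..128  layer  (4B, 4-aligned)
128..132  height  (4B, 4-aligned)
sizeof = 132, alignof = 4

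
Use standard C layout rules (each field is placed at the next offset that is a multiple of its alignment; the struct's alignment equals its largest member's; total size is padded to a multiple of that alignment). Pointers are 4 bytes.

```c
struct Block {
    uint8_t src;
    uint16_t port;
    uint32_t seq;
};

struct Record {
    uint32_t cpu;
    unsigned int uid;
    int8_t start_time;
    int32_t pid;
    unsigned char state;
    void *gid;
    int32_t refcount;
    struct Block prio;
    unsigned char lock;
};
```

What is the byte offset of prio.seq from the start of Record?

32

Block: @0: src [1B, align 1] → 1; +1 pad (align 2); @2: port [2B, align 2] → 4; @4: seq [4B, align 4] → 8; size 8, align 4
@0: cpu [4B, align 4] → 4
@4: uid [4B, align 4] → 8
@8: start_time [1B, align 1] → 9
+3 pad (align 4)
@12: pid [4B, align 4] → 16
@16: state [1B, align 1] → 17
+3 pad (align 4)
@20: gid [4B, align 4] → 24
@24: refcount [4B, align 4] → 28
@28: prio [8B, align 4] → 36
within Block: seq at 4
28 + 4 = 32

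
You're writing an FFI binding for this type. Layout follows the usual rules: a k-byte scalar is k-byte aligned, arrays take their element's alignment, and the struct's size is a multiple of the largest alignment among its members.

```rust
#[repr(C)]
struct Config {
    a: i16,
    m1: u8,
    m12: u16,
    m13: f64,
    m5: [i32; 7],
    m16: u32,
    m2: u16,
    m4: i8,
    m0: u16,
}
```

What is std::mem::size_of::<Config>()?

a at 0 (size 2, align 2) → ends 2
m1 at 2 (size 1, align 1) → ends 3
pad 1 to align 2 for m12
m12 at 4 (size 2, align 2) → ends 6
pad 2 to align 8 for m13
m13 at 8 (size 8, align 8) → ends 16
m5 at 16 (size 28, align 4) → ends 44
m16 at 44 (size 4, align 4) → ends 48
m2 at 48 (size 2, align 2) → ends 50
m4 at 50 (size 1, align 1) → ends 51
pad 1 to align 2 for m0
m0 at 52 (size 2, align 2) → ends 54
tail pad 2 to reach multiple of 8
total 56 bytes, alignment 8

56 bytes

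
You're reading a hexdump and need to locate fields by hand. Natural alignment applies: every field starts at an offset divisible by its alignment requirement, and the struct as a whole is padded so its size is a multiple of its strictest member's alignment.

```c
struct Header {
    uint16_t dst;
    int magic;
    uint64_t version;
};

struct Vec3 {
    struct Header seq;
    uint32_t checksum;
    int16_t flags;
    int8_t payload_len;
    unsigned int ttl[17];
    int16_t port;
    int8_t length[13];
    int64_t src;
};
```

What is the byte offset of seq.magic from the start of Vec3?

Header: dst at 0 (size 2, align 2) → ends 2; pad 2 to align 4 for magic; magic at 4 (size 4, align 4) → ends 8; version at 8 (size 8, align 8) → ends 16; total 16 bytes, alignment 8
seq at 0 (size 16, align 8) → ends 16
within Header: magic at 4
0 + 4 = 4

4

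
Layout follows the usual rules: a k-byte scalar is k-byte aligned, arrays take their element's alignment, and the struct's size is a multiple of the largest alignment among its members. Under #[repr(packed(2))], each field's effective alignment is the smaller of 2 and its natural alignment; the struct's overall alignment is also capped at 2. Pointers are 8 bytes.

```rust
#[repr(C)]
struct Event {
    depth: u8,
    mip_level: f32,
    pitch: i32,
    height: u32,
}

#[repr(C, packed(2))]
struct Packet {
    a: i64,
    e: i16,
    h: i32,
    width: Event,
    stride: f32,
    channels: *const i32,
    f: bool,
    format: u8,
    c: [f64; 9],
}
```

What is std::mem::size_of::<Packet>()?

116

Event: depth at 0 (size 1, align 1) → ends 1; pad 3 to align 4 for mip_level; mip_level at 4 (size 4, align 4) → ends 8; pitch at 8 (size 4, align 4) → ends 12; height at 12 (size 4, align 4) → ends 16; total 16 bytes, alignment 4
a at 0 (size 8, align 2) → ends 8
e at 8 (size 2, align 2) → ends 10
h at 10 (size 4, align 2) → ends 14
width at 14 (size 16, align 2) → ends 30
stride at 30 (size 4, align 2) → ends 34
channels at 34 (size 8, align 2) → ends 42
f at 42 (size 1, align 1) → ends 43
format at 43 (size 1, align 1) → ends 44
c at 44 (size 72, align 2) → ends 116
total 116 bytes, alignment 2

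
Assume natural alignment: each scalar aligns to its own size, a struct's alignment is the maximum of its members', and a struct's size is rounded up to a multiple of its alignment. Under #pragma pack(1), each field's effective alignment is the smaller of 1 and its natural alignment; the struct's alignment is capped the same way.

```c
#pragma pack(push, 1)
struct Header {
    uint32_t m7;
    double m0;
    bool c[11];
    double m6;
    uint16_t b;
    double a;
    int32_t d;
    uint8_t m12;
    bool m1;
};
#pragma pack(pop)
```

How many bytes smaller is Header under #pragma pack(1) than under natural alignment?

natural layout:
  @0: m7 [4B, align 4] → 4
  +4 pad (align 8)
  @8: m0 [8B, align 8] → 16
  @16: c [11B, align 1] → 27
  +5 pad (align 8)
  @32: m6 [8B, align 8] → 40
  @40: b [2B, align 2] → 42
  +6 pad (align 8)
  @48: a [8B, align 8] → 56
  @56: d [4B, align 4] → 60
  @60: m12 [1B, align 1] → 61
  @61: m1 [1B, align 1] → 62
  +2 tail pad (align 8)
  size 64, align 8
packed(1) layout:
  @0: m7 [4B, align 1] → 4
  @4: m0 [8B, align 1] → 12
  @12: c [11B, align 1] → 23
  @23: m6 [8B, align 1] → 31
  @31: b [2B, align 1] → 33
  @33: a [8B, align 1] → 41
  @41: d [4B, align 1] → 45
  @45: m12 [1B, align 1] → 46
  @46: m1 [1B, align 1] → 47
  size 47, align 1
64 − 47 = 17

17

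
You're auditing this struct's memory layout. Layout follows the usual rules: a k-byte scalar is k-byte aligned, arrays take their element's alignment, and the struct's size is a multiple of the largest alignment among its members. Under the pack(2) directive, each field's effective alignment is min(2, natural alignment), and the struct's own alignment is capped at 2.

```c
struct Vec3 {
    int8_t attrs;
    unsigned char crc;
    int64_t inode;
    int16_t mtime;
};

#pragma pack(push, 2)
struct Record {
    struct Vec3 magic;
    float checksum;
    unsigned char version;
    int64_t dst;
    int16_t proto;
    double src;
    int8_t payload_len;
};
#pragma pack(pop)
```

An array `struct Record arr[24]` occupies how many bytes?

Vec3: @0: attrs [1B, align 1] → 1; @1: crc [1B, align 1] → 2; +6 pad (align 8); @8: inode [8B, align 8] → 16; @16: mtime [2B, align 2] → 18; +6 tail pad (align 8); size 24, align 8
@0: magic [24B, align 2] → 24
@24: checksum [4B, align 2] → 28
@28: version [1B, align 1] → 29
+1 pad (align 2)
@30: dst [8B, align 2] → 38
@38: proto [2B, align 2] → 40
@40: src [8B, align 2] → 48
@48: payload_len [1B, align 1] → 49
+1 tail pad (align 2)
size 50, align 2
array of 24: 24 × 50 = 1200

1200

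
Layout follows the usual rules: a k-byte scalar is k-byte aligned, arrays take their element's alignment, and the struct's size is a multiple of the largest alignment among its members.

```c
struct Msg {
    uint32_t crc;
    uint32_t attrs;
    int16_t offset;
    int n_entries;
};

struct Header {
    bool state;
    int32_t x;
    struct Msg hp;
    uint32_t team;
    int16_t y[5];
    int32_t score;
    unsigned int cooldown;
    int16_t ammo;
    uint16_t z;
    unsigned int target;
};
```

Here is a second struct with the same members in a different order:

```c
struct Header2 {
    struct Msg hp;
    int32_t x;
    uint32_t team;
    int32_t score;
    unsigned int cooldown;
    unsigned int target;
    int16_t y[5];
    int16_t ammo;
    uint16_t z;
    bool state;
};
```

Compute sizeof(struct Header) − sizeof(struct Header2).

Msg: @0: crc [4B, align 4] → 4; @4: attrs [4B, align 4] → 8; @8: offset [2B, align 2] → 10; +2 pad (align 4); @12: n_entries [4B, align 4] → 16; size 16, align 4
@0: state [1B, align 1] → 1
+3 pad (align 4)
@4: x [4B, align 4] → 8
@8: hp [16B, align 4] → 24
@24: team [4B, align 4] → 28
@28: y [10B, align 2] → 38
+2 pad (align 4)
@40: score [4B, align 4] → 44
@44: cooldown [4B, align 4] → 48
@48: ammo [2B, align 2] → 50
@50: z [2B, align 2] → 52
@52: target [4B, align 4] → 56
size 56, align 4
— Header2 —
@0: hp [16B, align 4] → 16
@16: x [4B, align 4] → 20
@20: team [4B, align 4] → 24
@24: score [4B, align 4] → 28
@28: cooldown [4B, align 4] → 32
@32: target [4B, align 4] → 36
@36: y [10B, align 2] → 46
@46: ammo [2B, align 2] → 48
@48: z [2B, align 2] → 50
@50: state [1B, align 1] → 51
+1 tail pad (align 4)
size 52, align 4
56 − 52 = 4

4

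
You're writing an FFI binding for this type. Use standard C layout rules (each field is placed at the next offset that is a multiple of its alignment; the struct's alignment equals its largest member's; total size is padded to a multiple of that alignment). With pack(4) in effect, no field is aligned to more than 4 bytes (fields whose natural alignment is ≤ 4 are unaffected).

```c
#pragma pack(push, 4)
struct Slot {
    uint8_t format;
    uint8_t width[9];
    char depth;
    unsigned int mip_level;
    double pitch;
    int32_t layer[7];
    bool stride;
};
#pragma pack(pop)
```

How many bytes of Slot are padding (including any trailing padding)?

4

format at 0 (size 1, align 1) → ends 1
width at 1 (size 9, align 1) → ends 10
depth at 10 (size 1, align 1) → ends 11
pad 1 to align 4 for mip_level
mip_level at 12 (size 4, align 4) → ends 16
pitch at 16 (size 8, align 4) → ends 24
layer at 24 (size 28, align 4) → ends 52
stride at 52 (size 1, align 1) → ends 53
tail pad 3 to reach multiple of 4
total 56 bytes, alignment 4
data bytes 52, size 56 → padding 4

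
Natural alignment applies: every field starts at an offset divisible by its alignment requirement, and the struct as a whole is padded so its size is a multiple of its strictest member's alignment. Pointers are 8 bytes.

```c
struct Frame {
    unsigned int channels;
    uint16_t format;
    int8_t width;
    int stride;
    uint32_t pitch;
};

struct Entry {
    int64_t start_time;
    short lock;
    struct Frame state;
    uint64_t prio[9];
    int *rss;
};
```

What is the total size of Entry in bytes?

112 bytes

Frame: @0: channels [4B, align 4] → 4; @4: format [2B, align 2] → 6; @6: width [1B, align 1] → 7; +1 pad (align 4); @8: stride [4B, align 4] → 12; @12: pitch [4B, align 4] → 16; size 16, align 4
@0: start_time [8B, align 8] → 8
@8: lock [2B, align 2] → 10
+2 pad (align 4)
@12: state [16B, align 4] → 28
+4 pad (align 8)
@32: prio [72B, align 8] → 104
@104: rss [8B, align 8] → 112
size 112, align 8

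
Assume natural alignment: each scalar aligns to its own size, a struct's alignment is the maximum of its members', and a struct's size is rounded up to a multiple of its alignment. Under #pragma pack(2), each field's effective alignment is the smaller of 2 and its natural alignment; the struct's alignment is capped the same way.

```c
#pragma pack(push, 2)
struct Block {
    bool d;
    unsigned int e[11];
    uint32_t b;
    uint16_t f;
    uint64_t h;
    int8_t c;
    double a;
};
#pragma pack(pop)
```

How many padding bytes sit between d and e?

1

d at 0 (size 1, align 1) → ends 1
pad 1 to align 2 for e
e at 2 (size 44, align 2) → ends 46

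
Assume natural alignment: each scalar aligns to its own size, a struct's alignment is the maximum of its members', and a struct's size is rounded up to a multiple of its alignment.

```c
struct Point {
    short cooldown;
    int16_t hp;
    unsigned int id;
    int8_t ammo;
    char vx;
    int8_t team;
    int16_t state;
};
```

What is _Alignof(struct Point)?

member alignments: cooldown=2, hp=2, id=4, ammo=1, vx=1, team=1, state=2
max = 4

4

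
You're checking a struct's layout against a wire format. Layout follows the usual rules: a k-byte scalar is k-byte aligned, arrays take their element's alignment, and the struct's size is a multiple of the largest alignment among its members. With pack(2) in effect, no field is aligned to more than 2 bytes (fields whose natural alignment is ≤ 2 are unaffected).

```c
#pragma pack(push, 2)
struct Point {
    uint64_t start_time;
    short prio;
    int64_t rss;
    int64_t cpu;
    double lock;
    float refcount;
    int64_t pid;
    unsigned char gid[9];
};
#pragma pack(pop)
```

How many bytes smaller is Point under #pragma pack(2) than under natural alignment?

16

natural layout:
  start_time at 0 (size 8, align 8) → ends 8
  prio at 8 (size 2, align 2) → ends 10
  pad 6 to align 8 for rss
  rss at 16 (size 8, align 8) → ends 24
  cpu at 24 (size 8, align 8) → ends 32
  lock at 32 (size 8, align 8) → ends 40
  refcount at 40 (size 4, align 4) → ends 44
  pad 4 to align 8 for pid
  pid at 48 (size 8, align 8) → ends 56
  gid at 56 (size 9, align 1) → ends 65
  tail pad 7 to reach multiple of 8
  total 72 bytes, alignment 8
packed(2) layout:
  start_time at 0 (size 8, align 2) → ends 8
  prio at 8 (size 2, align 2) → ends 10
  rss at 10 (size 8, align 2) → ends 18
  cpu at 18 (size 8, align 2) → ends 26
  lock at 26 (size 8, align 2) → ends 34
  refcount at 34 (size 4, align 2) → ends 38
  pid at 38 (size 8, align 2) → ends 46
  gid at 46 (size 9, align 1) → ends 55
  tail pad 1 to reach multiple of 2
  total 56 bytes, alignment 2
72 − 56 = 16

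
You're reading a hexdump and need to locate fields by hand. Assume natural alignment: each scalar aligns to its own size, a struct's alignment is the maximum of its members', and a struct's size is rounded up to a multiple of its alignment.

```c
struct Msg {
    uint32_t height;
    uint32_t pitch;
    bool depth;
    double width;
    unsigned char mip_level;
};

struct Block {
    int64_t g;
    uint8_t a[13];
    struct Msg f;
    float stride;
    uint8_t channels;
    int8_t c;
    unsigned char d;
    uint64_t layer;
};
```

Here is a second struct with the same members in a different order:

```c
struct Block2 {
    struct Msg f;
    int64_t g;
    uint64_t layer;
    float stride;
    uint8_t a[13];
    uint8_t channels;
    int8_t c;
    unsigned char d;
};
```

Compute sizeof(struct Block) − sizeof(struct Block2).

0

Msg: 0..4  height  (4B, 4-aligned); 4..8  pitch  (4B, 4-aligned); 8..9  depth  (1B, 1-aligned); 9..16  -- padding (7B); 16..24  width  (8B, 8-aligned); 24..25  mip_level  (1B, 1-aligned); 25..32  -- tail padding (7B); sizeof = 32, alignof = 8
0..8  g  (8B, 8-aligned)
8..21  a  (13B, 1-aligned)
21..24  -- padding (3B)
24..56  f  (32B, 8-aligned)
56..60  stride  (4B, 4-aligned)
60..61  channels  (1B, 1-aligned)
61..62  c  (1B, 1-aligned)
62..63  d  (1B, 1-aligned)
63..64  -- padding (1B)
64..72  layer  (8B, 8-aligned)
sizeof = 72, alignof = 8
— Block2 —
0..32  f  (32B, 8-aligned)
32..40  g  (8B, 8-aligned)
40..48  layer  (8B, 8-aligned)
48..52  stride  (4B, 4-aligned)
52..65  a  (13B, 1-aligned)
65..66  channels  (1B, 1-aligned)
66..67  c  (1B, 1-aligned)
67..68  d  (1B, 1-aligned)
68..72  -- tail padding (4B)
sizeof = 72, alignof = 8
72 − 72 = 0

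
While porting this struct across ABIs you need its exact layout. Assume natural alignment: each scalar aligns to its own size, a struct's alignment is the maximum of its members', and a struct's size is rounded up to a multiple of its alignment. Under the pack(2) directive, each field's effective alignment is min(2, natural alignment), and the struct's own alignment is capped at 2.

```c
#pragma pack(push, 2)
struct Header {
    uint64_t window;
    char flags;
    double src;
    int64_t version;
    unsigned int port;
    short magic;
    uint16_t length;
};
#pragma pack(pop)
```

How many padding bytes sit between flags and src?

1

0..8  window  (8B, 2-aligned)
8..9  flags  (1B, 1-aligned)
9..10  -- padding (1B)
10..18  src  (8B, 2-aligned)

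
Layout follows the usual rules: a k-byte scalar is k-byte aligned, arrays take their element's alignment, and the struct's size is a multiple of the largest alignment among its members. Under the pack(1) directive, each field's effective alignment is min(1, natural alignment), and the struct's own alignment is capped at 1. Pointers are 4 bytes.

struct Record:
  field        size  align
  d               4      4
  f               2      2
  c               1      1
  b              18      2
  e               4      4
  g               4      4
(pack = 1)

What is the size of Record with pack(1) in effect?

@0: d [4B, align 1] → 4
@4: f [2B, align 1] → 6
@6: c [1B, align 1] → 7
@7: b [18B, align 1] → 25
@25: e [4B, align 1] → 29
@29: g [4B, align 1] → 33
size 33, align 1

33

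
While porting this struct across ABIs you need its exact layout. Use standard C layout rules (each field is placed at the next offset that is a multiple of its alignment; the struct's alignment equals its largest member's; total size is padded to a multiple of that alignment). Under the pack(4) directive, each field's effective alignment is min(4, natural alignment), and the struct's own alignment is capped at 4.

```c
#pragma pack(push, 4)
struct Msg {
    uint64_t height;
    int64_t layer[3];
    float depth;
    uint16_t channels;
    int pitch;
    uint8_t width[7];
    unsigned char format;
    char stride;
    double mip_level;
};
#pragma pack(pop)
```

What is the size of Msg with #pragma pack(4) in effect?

0..8  height  (8B, 4-aligned)
8..32  layer  (24B, 4-aligned)
32..36  depth  (4B, 4-aligned)
36..38  channels  (2B, 2-aligned)
38..40  -- padding (2B)
40..44  pitch  (4B, 4-aligned)
44..51  width  (7B, 1-aligned)
51..52  format  (1B, 1-aligned)
52..53  stride  (1B, 1-aligned)
53..56  -- padding (3B)
56..64  mip_level  (8B, 4-aligned)
sizeof = 64, alignof = 4

64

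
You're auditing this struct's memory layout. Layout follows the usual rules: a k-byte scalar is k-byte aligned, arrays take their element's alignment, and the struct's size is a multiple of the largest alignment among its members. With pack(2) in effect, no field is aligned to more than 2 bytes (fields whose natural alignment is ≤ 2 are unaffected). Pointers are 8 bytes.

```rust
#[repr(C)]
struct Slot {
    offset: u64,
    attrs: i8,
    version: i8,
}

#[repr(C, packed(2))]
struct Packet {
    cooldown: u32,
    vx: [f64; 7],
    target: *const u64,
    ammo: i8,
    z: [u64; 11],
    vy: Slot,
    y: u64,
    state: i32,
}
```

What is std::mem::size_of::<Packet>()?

Slot: @0: offset [8B, align 8] → 8; @8: attrs [1B, align 1] → 9; @9: version [1B, align 1] → 10; +6 tail pad (align 8); size 16, align 8
@0: cooldown [4B, align 2] → 4
@4: vx [56B, align 2] → 60
@60: target [8B, align 2] → 68
@68: ammo [1B, align 1] → 69
+1 pad (align 2)
@70: z [88B, align 2] → 158
@158: vy [16B, align 2] → 174
@174: y [8B, align 2] → 182
@182: state [4B, align 2] → 186
size 186, align 2

186 bytes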